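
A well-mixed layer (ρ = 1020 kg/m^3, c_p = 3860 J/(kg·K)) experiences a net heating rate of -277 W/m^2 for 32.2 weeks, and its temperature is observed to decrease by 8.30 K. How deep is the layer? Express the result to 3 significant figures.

165 m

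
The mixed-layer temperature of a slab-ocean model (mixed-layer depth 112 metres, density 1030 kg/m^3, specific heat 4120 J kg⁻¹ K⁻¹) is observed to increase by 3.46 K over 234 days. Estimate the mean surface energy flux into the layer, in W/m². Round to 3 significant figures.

81.3

Areal heat capacity C = ρ c_p D = 1030 × 4120 × 112 = 4.75×10^8 J m⁻² K⁻¹.
Required heat per unit area: Q = C ΔT = 4.75×10^8 × 3.46 = 1.64×10^9 J/m².
Flux F = Q / Δt = 1.64×10^9 / 2.02×10^7 s = 81.3 W/m².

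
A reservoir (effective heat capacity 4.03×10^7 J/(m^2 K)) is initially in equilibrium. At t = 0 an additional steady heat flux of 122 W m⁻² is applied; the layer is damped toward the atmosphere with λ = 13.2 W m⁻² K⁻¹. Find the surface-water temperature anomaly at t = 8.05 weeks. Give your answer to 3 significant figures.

7.37 K

Areal heat capacity C = 4.03×10^7 J/(m^2 K) (given).
τ = C / λ = 4.03×10^7 / 13.2 = 3.05×10^6 s.
Equilibrium anomaly ΔT_eq = F / λ = 122 / 13.2 = 9.24 K.
t = 8.05 weeks = 4.87×10^6 s, so t/τ = 1.59.
ΔT(t) = ΔT_eq (1 − e^(−t/τ)) = 9.24 × (1 − e^−1.59) = 7.37 K.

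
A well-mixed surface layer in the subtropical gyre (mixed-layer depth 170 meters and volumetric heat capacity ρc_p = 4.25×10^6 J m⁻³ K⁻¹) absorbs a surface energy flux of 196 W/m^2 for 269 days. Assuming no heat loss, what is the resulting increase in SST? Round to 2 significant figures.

6.3 K

Areal heat capacity C = ρc_p × D = 4.25×10^6 × 170 = 7.22×10^8 J/(m^2 K).
Net heat input Q = F Δt = 196 × (269 days × 86400 s/day) = 4.56×10^9 J/m².
ΔT = Q / C = 4.56×10^9 / 7.22×10^8 = 6.30 K.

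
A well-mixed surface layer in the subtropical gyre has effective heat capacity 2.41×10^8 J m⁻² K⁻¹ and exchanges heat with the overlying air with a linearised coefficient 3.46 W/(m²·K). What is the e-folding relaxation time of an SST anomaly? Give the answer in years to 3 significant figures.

Areal heat capacity C = 2.41×10^8 J m⁻² K⁻¹ (given).
Relaxation time τ = C / λ = 2.41×10^8 / 3.46 = 6.97×10^7 s.
In years: 6.97×10^7 s / (3.156×10^7 s/year) = 2.21 years.

2.21 years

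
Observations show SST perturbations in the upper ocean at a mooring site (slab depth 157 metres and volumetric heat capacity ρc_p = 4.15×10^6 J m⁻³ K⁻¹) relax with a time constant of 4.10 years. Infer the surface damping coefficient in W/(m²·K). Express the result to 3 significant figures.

Areal heat capacity C = ρc_p × D = 4.15×10^6 × 157 = 6.52×10^8 J m⁻² K⁻¹.
τ = 4.10 years = 1.29×10^8 s.
λ = C / τ = 6.52×10^8 / 1.29×10^8 = 5.04 W/(m²·K).

5.04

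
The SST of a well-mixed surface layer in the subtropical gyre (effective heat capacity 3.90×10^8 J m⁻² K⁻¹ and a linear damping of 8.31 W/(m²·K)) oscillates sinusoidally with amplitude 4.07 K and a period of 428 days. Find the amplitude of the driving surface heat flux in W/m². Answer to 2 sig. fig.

Areal heat capacity C = 3.90×10^8 J m⁻² K⁻¹ (given).
ω = 2π / 3.70×10^7 s = 1.70×10^-7 s⁻¹.
√((Cω)² + λ²) = √((66.3)² + 8.31²) = 66.8 W/(m²·K).
F₀ = A × √((Cω)²+λ²) = 4.07 × 66.8 = 272 W/m².

270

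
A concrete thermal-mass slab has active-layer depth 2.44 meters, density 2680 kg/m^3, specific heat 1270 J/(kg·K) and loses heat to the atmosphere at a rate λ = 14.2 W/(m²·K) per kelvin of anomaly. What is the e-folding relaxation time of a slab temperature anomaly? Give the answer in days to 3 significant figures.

Areal heat capacity C = ρ c_p D = 2680 × 1270 × 2.44 = 8.30×10^6 J/(m^2 K).
Relaxation time τ = C / λ = 8.30×10^6 / 14.2 = 5.85×10^5 s.
In days: 5.85×10^5 s / (86400 s/day) = 6.77 days.

6.77 days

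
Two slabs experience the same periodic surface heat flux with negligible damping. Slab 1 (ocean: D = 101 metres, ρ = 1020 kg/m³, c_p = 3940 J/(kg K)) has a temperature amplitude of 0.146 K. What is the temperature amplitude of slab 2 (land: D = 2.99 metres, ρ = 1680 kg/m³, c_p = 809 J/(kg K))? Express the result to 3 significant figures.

C_ocean = 4.06×10^8 J/(m²·K); C_land = 4.06×10^6 J/(m²·K).
A ∝ 1/C ⇒ A_land = A_ocean × C_ocean/C_land = 0.146 × 99.9 = 14.6 K.

14.6 K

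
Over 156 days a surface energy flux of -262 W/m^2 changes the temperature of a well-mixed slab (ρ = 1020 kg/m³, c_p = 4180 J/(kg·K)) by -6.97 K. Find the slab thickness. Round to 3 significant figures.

Heat input Q = F Δt = -262 × 1.35×10^7 s = -3.53×10^9 J/m².
Required areal heat capacity C = Q / ΔT = 5.07×10^8 J/(m²·K).
Depth D = C / (ρ c_p) = 5.07×10^8 / (1020 × 4180) = 119 m.

119 m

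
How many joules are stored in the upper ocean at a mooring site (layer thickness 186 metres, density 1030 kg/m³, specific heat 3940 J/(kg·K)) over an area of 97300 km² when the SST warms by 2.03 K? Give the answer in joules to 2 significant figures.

1.5×10^20 J

Areal heat capacity C = ρ c_p D = 1030 × 3940 × 186 = 7.55×10^8 J/(m²·K).
Heat per unit area: q = C ΔT = 7.55×10^8 × 2.03 = 1.53×10^9 J/m².
Total heat: Q = q × A = 1.53×10^9 × (97300 × 10⁶ m²) = 1.49×10^20 J.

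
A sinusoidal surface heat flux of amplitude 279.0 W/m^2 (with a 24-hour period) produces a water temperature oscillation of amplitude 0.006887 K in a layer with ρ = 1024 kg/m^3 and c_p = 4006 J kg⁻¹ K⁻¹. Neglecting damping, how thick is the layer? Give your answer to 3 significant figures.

136 m

ω = 2π / 86400 s = 7.27×10^-5 s⁻¹.
Required C = F₀ / (A ω) = 279.0 / (0.006887 × 7.27×10^-5) = 5.57×10^8 J/(m²·K).
D = C / (ρ c_p) = 5.57×10^8 / (1024 × 4006) = 136 m.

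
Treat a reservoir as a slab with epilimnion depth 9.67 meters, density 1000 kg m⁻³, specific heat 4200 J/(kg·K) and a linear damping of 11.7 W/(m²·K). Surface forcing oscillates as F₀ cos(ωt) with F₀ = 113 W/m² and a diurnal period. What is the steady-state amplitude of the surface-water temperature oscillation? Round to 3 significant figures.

0.0383 K

Areal heat capacity C = ρ c_p D = 1000 × 4200 × 9.67 = 4.06×10^7 J m⁻² K⁻¹.
Angular frequency ω = 2π / T = 2π / 86400 s = 7.27×10^-5 s⁻¹.
√((Cω)² + λ²) = √((2950)² + 11.7²) = 2950 W/(m²·K).
Amplitude A = F₀ / √((Cω)²+λ²) = 113 / 2950 = 0.0383 K.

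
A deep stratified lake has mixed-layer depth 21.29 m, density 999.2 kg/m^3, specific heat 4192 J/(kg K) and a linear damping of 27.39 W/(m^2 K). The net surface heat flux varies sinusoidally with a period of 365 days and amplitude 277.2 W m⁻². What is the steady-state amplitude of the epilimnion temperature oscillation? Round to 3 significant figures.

Areal heat capacity C = ρ c_p D = 999.2 × 4192 × 21.29 = 8.92×10^7 J/(m²·K).
Angular frequency ω = 2π / T = 2π / 3.15×10^7 s = 1.99×10^-7 s⁻¹.
√((Cω)² + λ²) = √((17.8)² + 27.39²) = 32.6 W/(m²·K).
Amplitude A = F₀ / √((Cω)²+λ²) = 277.2 / 32.6 = 8.49 K.

8.49 K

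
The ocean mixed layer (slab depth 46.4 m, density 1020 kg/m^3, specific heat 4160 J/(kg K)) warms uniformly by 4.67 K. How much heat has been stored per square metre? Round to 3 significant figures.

Areal heat capacity C = ρ c_p D = 1020 × 4160 × 46.4 = 1.97×10^8 J/(m²·K).
ΔQ = C ΔT = 1.97×10^8 × 4.67 = 9.19×10^8 J/m².

9.19×10^8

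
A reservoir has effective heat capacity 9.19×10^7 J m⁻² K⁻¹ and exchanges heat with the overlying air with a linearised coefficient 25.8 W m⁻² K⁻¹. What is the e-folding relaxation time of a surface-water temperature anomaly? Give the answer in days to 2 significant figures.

41 days

Areal heat capacity C = 9.19×10^7 J m⁻² K⁻¹ (given).
Relaxation time τ = C / λ = 9.19×10^7 / 25.8 = 3.56×10^6 s.
In days: 3.56×10^6 s / (86400 s/day) = 41.2 days.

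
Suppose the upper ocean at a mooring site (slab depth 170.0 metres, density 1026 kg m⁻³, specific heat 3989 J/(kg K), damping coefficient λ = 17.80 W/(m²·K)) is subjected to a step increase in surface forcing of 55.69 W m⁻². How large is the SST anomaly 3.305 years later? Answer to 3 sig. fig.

Areal heat capacity C = ρ c_p D = 1026 × 3989 × 170.0 = 6.96×10^8 J/(m^2 K).
τ = C / λ = 6.96×10^8 / 17.80 = 3.91×10^7 s.
Equilibrium anomaly ΔT_eq = F / λ = 55.69 / 17.80 = 3.13 K.
t = 3.305 years = 1.04×10^8 s, so t/τ = 2.67.
ΔT(t) = ΔT_eq (1 − e^(−t/τ)) = 3.13 × (1 − e^−2.67) = 2.91 K.

2.91 K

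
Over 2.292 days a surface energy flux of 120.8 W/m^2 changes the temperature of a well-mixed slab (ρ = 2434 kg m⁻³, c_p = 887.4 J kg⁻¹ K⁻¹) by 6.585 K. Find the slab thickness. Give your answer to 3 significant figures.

1.68 m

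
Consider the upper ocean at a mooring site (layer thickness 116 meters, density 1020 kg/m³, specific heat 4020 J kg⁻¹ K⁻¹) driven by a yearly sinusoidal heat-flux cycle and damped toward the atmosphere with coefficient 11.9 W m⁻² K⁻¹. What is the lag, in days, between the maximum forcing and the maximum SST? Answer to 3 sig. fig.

Areal heat capacity C = ρ c_p D = 1020 × 4020 × 116 = 4.76×10^8 J m⁻² K⁻¹.
ω = 2π / 3.15×10^7 s = 1.99×10^-7 s⁻¹.
Phase lag φ = arctan(Cω/λ) = arctan(94.8/11.9) = 1.45 rad.
Time lag = φ / ω = 1.45 / 1.99×10^-7 = 7.26×10^6 s = 84.0 days.

84.0 days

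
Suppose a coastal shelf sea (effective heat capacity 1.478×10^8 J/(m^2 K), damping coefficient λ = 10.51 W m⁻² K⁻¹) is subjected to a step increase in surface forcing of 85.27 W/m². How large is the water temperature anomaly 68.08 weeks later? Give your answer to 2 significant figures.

7.7 K

Areal heat capacity C = 1.478×10^8 J/(m^2 K) (given).
τ = C / λ = 1.48×10^8 / 10.51 = 1.41×10^7 s.
Equilibrium anomaly ΔT_eq = F / λ = 85.27 / 10.51 = 8.11 K.
t = 68.08 weeks = 4.12×10^7 s, so t/τ = 2.93.
ΔT(t) = ΔT_eq (1 − e^(−t/τ)) = 8.11 × (1 − e^−2.93) = 7.68 K.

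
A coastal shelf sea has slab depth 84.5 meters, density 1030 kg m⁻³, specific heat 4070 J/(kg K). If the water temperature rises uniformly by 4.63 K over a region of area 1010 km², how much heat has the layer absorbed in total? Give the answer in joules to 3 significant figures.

1.66×10^18 J

Areal heat capacity C = ρ c_p D = 1030 × 4070 × 84.5 = 3.54×10^8 J/(m^2 K).
Heat per unit area: q = C ΔT = 3.54×10^8 × 4.63 = 1.64×10^9 J/m².
Total heat: Q = q × A = 1.64×10^9 × (1010 × 10⁶ m²) = 1.66×10^18 J.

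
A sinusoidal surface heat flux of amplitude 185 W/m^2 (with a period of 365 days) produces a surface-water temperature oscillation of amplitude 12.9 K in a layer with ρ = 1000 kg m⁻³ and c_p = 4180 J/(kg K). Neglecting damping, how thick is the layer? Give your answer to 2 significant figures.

ω = 2π / 3.15×10^7 s = 1.99×10^-7 s⁻¹.
Required C = F₀ / (A ω) = 185 / (12.9 × 1.99×10^-7) = 7.20×10^7 J/(m²·K).
D = C / (ρ c_p) = 7.20×10^7 / (1000 × 4180) = 17.2 m.

17 m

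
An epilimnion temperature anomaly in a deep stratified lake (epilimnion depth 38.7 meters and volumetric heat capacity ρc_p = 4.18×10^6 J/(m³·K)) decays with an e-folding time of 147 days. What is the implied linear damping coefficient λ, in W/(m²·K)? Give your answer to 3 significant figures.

Areal heat capacity C = ρc_p × D = 4.18×10^6 × 38.7 = 1.62×10^8 J m⁻² K⁻¹.
τ = 147 days = 1.27×10^7 s.
λ = C / τ = 1.62×10^8 / 1.27×10^7 = 12.7 W/(m²·K).

12.7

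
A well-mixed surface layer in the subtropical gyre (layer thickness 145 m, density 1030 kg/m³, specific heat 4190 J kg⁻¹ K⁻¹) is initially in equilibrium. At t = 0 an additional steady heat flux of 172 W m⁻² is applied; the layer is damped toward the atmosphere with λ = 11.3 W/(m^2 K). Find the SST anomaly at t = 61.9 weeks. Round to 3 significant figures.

Areal heat capacity C = ρ c_p D = 1030 × 4190 × 145 = 6.26×10^8 J m⁻² K⁻¹.
τ = C / λ = 6.26×10^8 / 11.3 = 5.54×10^7 s.
Equilibrium anomaly ΔT_eq = F / λ = 172 / 11.3 = 15.2 K.
t = 61.9 weeks = 3.74×10^7 s, so t/τ = 0.676.
ΔT(t) = ΔT_eq (1 − e^(−t/τ)) = 15.2 × (1 − e^−0.676) = 7.48 K.

7.48 K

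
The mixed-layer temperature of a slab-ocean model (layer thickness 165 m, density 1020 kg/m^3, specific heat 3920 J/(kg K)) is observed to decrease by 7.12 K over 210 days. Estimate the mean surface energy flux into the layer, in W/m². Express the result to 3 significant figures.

Areal heat capacity C = ρ c_p D = 1020 × 3920 × 165 = 6.60×10^8 J/(m²·K).
Required heat per unit area: Q = C ΔT = 6.60×10^8 × -7.12 = -4.70×10^9 J/m².
Flux F = Q / Δt = -4.70×10^9 / 1.81×10^7 s = -259 W/m².

-259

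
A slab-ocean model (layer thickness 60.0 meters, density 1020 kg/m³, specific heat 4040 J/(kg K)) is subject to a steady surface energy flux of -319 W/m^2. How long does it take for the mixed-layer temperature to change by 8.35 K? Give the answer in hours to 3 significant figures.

Areal heat capacity C = ρ c_p D = 1020 × 4040 × 60.0 = 2.47×10^8 J/(m²·K).
Time required: Δt = C ΔT / F = 2.47×10^8 × -8.35 / -319 = 6.47×10^6 s.
In hours: 6.47×10^6 s / (3600 s/hour) = 1800 hours.

1800 hours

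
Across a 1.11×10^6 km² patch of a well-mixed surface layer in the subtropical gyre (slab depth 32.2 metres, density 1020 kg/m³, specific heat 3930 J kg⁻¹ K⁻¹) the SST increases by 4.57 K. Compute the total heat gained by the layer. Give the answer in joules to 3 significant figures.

6.55×10^20 J

Areal heat capacity C = ρ c_p D = 1020 × 3930 × 32.2 = 1.29×10^8 J/(m^2 K).
Heat per unit area: q = C ΔT = 1.29×10^8 × 4.57 = 5.90×10^8 J/m².
Total heat: Q = q × A = 5.90×10^8 × (1.11×10^6 × 10⁶ m²) = 6.55×10^20 J.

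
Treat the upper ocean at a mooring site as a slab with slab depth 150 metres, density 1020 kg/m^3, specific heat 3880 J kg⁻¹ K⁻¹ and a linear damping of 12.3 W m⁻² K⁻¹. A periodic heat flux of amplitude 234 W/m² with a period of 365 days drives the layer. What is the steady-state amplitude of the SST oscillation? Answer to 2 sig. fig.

2.0 K

Areal heat capacity C = ρ c_p D = 1020 × 3880 × 150 = 5.94×10^8 J/(m²·K).
Angular frequency ω = 2π / T = 2π / 3.15×10^7 s = 1.99×10^-7 s⁻¹.
√((Cω)² + λ²) = √((118)² + 12.3²) = 119 W/(m²·K).
Amplitude A = F₀ / √((Cω)²+λ²) = 234 / 119 = 1.97 K.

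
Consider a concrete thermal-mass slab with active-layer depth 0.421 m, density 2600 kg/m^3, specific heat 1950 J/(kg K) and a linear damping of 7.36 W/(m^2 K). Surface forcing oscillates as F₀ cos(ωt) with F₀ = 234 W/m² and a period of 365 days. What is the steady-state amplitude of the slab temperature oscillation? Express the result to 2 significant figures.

Areal heat capacity C = ρ c_p D = 2600 × 1950 × 0.421 = 2.13×10^6 J/(m²·K).
Angular frequency ω = 2π / T = 2π / 3.15×10^7 s = 1.99×10^-7 s⁻¹.
√((Cω)² + λ²) = √((0.425)² + 7.36²) = 7.37 W/(m²·K).
Amplitude A = F₀ / √((Cω)²+λ²) = 234 / 7.37 = 31.7 K.

32 K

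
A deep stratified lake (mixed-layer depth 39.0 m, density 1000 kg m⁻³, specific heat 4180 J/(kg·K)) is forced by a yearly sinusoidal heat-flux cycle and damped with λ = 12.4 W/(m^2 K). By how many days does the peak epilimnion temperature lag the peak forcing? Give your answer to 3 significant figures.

Areal heat capacity C = ρ c_p D = 1000 × 4180 × 39.0 = 1.63×10^8 J/(m^2 K).
ω = 2π / 3.15×10^7 s = 1.99×10^-7 s⁻¹.
Phase lag φ = arctan(Cω/λ) = arctan(32.5/12.4) = 1.21 rad.
Time lag = φ / ω = 1.21 / 1.99×10^-7 = 6.05×10^6 s = 70.1 days.

70.1 days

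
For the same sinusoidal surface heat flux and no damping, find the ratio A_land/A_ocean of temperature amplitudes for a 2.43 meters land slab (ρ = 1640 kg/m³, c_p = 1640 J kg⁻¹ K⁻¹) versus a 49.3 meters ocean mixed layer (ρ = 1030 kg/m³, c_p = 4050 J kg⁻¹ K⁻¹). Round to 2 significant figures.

31

C_ocean = 1030 × 4050 × 49.3 = 2.06×10^8 J/(m²·K).
C_land = 1640 × 1640 × 2.43 = 6.54×10^6 J/(m²·K).
Undamped amplitude ∝ 1/C, so A_land/A_ocean = C_ocean/C_land = 31.5.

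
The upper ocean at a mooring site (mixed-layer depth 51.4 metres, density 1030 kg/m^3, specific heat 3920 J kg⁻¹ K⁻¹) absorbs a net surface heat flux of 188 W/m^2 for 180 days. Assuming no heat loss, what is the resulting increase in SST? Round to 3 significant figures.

14.1 K

Areal heat capacity C = ρ c_p D = 1030 × 3920 × 51.4 = 2.08×10^8 J/(m²·K).
Net heat input Q = F Δt = 188 × (180 days × 86400 s/day) = 2.92×10^9 J/m².
ΔT = Q / C = 2.92×10^9 / 2.08×10^8 = 14.1 K.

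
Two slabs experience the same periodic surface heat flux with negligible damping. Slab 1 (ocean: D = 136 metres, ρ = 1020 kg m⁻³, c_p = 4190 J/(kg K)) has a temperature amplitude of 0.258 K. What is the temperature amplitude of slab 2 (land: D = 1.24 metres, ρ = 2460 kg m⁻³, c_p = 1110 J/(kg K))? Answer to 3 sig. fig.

44.3 K

C_ocean = 5.81×10^8 J/(m²·K); C_land = 3.39×10^6 J/(m²·K).
A ∝ 1/C ⇒ A_land = A_ocean × C_ocean/C_land = 0.258 × 172 = 44.3 K.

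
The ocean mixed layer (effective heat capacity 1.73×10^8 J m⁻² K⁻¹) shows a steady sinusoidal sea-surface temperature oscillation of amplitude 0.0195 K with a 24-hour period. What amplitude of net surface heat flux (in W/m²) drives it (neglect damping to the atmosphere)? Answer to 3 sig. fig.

Areal heat capacity C = 1.73×10^8 J m⁻² K⁻¹ (given).
ω = 2π / 86400 s = 7.27×10^-5 s⁻¹.
Cω = 1.73×10^8 × 7.27×10^-5 = 12600 W/(m²·K).
F₀ = A × Cω = 0.0195 × 12600 = 245 W/m².

245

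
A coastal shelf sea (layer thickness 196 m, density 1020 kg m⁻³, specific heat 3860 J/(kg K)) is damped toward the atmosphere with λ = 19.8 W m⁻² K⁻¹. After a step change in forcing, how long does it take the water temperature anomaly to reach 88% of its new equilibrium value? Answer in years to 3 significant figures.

Areal heat capacity C = ρ c_p D = 1020 × 3860 × 196 = 7.72×10^8 J m⁻² K⁻¹.
τ = C / λ = 7.72×10^8 / 19.8 = 3.90×10^7 s.
Fraction reached: 1 − e^(−t/τ) = 0.88 ⇒ t = −τ ln(1 − 0.88) = τ × 2.12.
t = 8.26×10^7 s = 2.62 years.

2.62 years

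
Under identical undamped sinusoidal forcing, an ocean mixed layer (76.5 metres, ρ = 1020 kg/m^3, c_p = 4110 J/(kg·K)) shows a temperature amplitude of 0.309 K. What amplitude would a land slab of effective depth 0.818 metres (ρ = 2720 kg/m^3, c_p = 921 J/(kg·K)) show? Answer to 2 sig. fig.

C_ocean = 3.21×10^8 J/(m²·K); C_land = 2.05×10^6 J/(m²·K).
A ∝ 1/C ⇒ A_land = A_ocean × C_ocean/C_land = 0.309 × 157 = 48.4 K.

48 K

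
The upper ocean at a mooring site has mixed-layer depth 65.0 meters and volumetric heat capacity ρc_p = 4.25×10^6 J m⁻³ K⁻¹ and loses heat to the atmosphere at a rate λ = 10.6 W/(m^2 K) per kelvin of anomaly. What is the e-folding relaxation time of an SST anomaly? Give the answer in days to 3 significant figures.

Areal heat capacity C = ρc_p × D = 4.25×10^6 × 65.0 = 2.76×10^8 J/(m^2 K).
Relaxation time τ = C / λ = 2.76×10^8 / 10.6 = 2.61×10^7 s.
In days: 2.61×10^7 s / (86400 s/day) = 302 days.

302 days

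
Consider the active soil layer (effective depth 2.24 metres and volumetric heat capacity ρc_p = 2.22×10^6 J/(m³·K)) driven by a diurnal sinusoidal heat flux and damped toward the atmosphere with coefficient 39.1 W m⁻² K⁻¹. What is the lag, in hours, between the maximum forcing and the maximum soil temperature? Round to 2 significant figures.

5.6 hours

Areal heat capacity C = ρc_p × D = 2.22×10^6 × 2.24 = 4.97×10^6 J/(m²·K).
ω = 2π / 86400 s = 7.27×10^-5 s⁻¹.
Phase lag φ = arctan(Cω/λ) = arctan(362/39.1) = 1.46 rad.
Time lag = φ / ω = 1.46 / 7.27×10^-5 = 20100 s = 5.59 hours.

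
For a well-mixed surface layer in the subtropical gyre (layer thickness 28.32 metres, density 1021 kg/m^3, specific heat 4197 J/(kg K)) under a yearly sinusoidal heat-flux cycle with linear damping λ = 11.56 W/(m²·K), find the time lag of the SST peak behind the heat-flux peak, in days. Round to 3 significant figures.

Areal heat capacity C = ρ c_p D = 1021 × 4197 × 28.32 = 1.21×10^8 J/(m^2 K).
ω = 2π / 3.15×10^7 s = 1.99×10^-7 s⁻¹.
Phase lag φ = arctan(Cω/λ) = arctan(24.2/11.56) = 1.12 rad.
Time lag = φ / ω = 1.12 / 1.99×10^-7 = 5.65×10^6 s = 65.3 days.

65.3 days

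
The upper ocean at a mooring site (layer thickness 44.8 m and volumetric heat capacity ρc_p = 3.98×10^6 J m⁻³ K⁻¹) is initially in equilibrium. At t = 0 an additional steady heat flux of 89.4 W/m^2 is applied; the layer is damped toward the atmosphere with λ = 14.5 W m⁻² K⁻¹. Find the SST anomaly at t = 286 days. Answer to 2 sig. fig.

5.3 K

Areal heat capacity C = ρc_p × D = 3.98×10^6 × 44.8 = 1.78×10^8 J/(m^2 K).
τ = C / λ = 1.78×10^8 / 14.5 = 1.23×10^7 s.
Equilibrium anomaly ΔT_eq = F / λ = 89.4 / 14.5 = 6.17 K.
t = 286 days = 2.47×10^7 s, so t/τ = 2.01.
ΔT(t) = ΔT_eq (1 − e^(−t/τ)) = 6.17 × (1 − e^−2.01) = 5.34 K.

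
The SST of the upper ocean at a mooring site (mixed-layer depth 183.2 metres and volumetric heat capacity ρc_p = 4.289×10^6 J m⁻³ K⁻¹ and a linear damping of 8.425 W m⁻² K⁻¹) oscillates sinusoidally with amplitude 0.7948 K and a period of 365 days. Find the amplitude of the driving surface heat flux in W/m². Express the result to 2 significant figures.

120

Areal heat capacity C = ρc_p × D = 4.289×10^6 × 183.2 = 7.86×10^8 J m⁻² K⁻¹.
ω = 2π / 3.15×10^7 s = 1.99×10^-7 s⁻¹.
√((Cω)² + λ²) = √((157)² + 8.425²) = 157 W/(m²·K).
F₀ = A × √((Cω)²+λ²) = 0.7948 × 157 = 125 W/m².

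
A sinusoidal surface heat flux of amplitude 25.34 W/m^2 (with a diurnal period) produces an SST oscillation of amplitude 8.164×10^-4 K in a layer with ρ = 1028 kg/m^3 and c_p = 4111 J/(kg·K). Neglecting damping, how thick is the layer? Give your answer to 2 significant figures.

100 m

ω = 2π / 86400 s = 7.27×10^-5 s⁻¹.
Required C = F₀ / (A ω) = 25.34 / (8.164×10^-4 × 7.27×10^-5) = 4.27×10^8 J/(m²·K).
D = C / (ρ c_p) = 4.27×10^8 / (1028 × 4111) = 101 m.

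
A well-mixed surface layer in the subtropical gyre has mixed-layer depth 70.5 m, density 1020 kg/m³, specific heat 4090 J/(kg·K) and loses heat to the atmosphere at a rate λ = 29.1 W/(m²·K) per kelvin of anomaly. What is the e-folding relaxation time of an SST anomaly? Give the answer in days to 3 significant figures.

Areal heat capacity C = ρ c_p D = 1020 × 4090 × 70.5 = 2.94×10^8 J/(m²·K).
Relaxation time τ = C / λ = 2.94×10^8 / 29.1 = 1.01×10^7 s.
In days: 1.01×10^7 s / (86400 s/day) = 117 days.

117 days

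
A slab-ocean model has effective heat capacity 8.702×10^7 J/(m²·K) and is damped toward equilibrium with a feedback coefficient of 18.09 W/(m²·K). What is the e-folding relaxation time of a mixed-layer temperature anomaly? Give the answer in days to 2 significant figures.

56 days

Areal heat capacity C = 8.702×10^7 J/(m²·K) (given).
Relaxation time τ = C / λ = 8.70×10^7 / 18.09 = 4.81×10^6 s.
In days: 4.81×10^6 s / (86400 s/day) = 55.7 days.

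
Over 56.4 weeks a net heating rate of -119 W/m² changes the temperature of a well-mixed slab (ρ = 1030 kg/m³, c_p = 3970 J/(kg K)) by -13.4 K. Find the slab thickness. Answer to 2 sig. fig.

74 m

Heat input Q = F Δt = -119 × 3.41×10^7 s = -4.06×10^9 J/m².
Required areal heat capacity C = Q / ΔT = 3.03×10^8 J/(m²·K).
Depth D = C / (ρ c_p) = 3.03×10^8 / (1030 × 3970) = 74.1 m.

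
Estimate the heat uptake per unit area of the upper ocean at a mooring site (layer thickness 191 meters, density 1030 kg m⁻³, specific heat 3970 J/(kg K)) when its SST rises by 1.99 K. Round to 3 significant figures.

Areal heat capacity C = ρ c_p D = 1030 × 3970 × 191 = 7.81×10^8 J/(m^2 K).
ΔQ = C ΔT = 7.81×10^8 × 1.99 = 1.55×10^9 J/m².

1.55×10^9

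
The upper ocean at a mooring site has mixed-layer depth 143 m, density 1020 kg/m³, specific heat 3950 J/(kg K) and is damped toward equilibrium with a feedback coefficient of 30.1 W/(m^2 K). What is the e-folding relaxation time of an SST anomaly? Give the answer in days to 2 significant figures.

Areal heat capacity C = ρ c_p D = 1020 × 3950 × 143 = 5.76×10^8 J/(m²·K).
Relaxation time τ = C / λ = 5.76×10^8 / 30.1 = 1.91×10^7 s.
In days: 1.91×10^7 s / (86400 s/day) = 222 days.

220 days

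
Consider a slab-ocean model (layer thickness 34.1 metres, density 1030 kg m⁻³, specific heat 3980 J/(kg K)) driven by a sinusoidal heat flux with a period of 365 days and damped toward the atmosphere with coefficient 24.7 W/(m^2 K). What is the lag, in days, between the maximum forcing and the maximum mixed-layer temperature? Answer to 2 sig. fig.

49 days

Areal heat capacity C = ρ c_p D = 1030 × 3980 × 34.1 = 1.40×10^8 J m⁻² K⁻¹.
ω = 2π / 3.15×10^7 s = 1.99×10^-7 s⁻¹.
Phase lag φ = arctan(Cω/λ) = arctan(27.9/24.7) = 0.845 rad.
Time lag = φ / ω = 0.845 / 1.99×10^-7 = 4.24×10^6 s = 49.1 days.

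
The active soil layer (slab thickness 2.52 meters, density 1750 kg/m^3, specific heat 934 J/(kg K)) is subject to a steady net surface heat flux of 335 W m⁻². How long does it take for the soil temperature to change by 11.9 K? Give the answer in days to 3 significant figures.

1.69 days

Areal heat capacity C = ρ c_p D = 1750 × 934 × 2.52 = 4.12×10^6 J/(m²·K).
Time required: Δt = C ΔT / F = 4.12×10^6 × 11.9 / 335 = 1.46×10^5 s.
In days: 1.46×10^5 s / (86400 s/day) = 1.69 days.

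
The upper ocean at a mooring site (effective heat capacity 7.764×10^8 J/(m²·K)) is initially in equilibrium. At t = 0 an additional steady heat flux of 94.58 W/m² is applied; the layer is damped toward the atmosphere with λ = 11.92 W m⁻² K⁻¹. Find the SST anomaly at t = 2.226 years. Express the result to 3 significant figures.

5.24 K

Areal heat capacity C = 7.764×10^8 J/(m²·K) (given).
τ = C / λ = 7.76×10^8 / 11.92 = 6.51×10^7 s.
Equilibrium anomaly ΔT_eq = F / λ = 94.58 / 11.92 = 7.93 K.
t = 2.226 years = 7.02×10^7 s, so t/τ = 1.08.
ΔT(t) = ΔT_eq (1 − e^(−t/τ)) = 7.93 × (1 − e^−1.08) = 5.24 K.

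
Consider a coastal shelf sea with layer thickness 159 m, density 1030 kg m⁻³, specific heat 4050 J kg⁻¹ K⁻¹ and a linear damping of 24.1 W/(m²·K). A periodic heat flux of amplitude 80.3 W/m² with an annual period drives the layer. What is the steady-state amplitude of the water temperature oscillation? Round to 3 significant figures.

Areal heat capacity C = ρ c_p D = 1030 × 4050 × 159 = 6.63×10^8 J/(m^2 K).
Angular frequency ω = 2π / T = 2π / 3.15×10^7 s = 1.99×10^-7 s⁻¹.
√((Cω)² + λ²) = √((132)² + 24.1²) = 134 W/(m²·K).
Amplitude A = F₀ / √((Cω)²+λ²) = 80.3 / 134 = 0.598 K.

0.598 K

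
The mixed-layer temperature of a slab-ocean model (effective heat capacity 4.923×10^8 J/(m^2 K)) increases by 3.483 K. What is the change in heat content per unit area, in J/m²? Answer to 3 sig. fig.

1.71×10^9

Areal heat capacity C = 4.923×10^8 J/(m^2 K) (given).
ΔQ = C ΔT = 4.92×10^8 × 3.483 = 1.71×10^9 J/m².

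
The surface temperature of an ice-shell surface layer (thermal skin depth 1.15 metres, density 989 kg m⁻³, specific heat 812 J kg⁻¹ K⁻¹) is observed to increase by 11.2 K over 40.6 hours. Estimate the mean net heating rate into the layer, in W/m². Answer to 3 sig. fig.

Areal heat capacity C = ρ c_p D = 989 × 812 × 1.15 = 9.24×10^5 J/(m^2 K).
Required heat per unit area: Q = C ΔT = 9.24×10^5 × 11.2 = 1.03×10^7 J/m².
Flux F = Q / Δt = 1.03×10^7 / 1.46×10^5 s = 70.8 W/m².

70.8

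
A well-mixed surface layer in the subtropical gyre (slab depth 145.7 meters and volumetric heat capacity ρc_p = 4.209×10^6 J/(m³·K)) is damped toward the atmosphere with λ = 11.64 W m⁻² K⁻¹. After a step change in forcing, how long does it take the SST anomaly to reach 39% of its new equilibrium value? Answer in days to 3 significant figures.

301 days

Areal heat capacity C = ρc_p × D = 4.209×10^6 × 145.7 = 6.13×10^8 J/(m^2 K).
τ = C / λ = 6.13×10^8 / 11.64 = 5.27×10^7 s.
Fraction reached: 1 − e^(−t/τ) = 0.39 ⇒ t = −τ ln(1 − 0.39) = τ × 0.494.
t = 2.60×10^7 s = 301 days.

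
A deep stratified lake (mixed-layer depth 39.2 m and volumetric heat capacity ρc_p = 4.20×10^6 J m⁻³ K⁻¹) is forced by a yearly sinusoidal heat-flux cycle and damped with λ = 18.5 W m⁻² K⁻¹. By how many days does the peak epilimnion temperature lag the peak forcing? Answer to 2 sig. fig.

61 days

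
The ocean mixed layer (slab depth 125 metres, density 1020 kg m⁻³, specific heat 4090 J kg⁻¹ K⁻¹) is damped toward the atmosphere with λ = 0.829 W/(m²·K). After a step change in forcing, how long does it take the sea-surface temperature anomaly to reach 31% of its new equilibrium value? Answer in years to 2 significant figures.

Areal heat capacity C = ρ c_p D = 1020 × 4090 × 125 = 5.21×10^8 J m⁻² K⁻¹.
τ = C / λ = 5.21×10^8 / 0.829 = 6.29×10^8 s.
Fraction reached: 1 − e^(−t/τ) = 0.31 ⇒ t = −τ ln(1 − 0.31) = τ × 0.371.
t = 2.33×10^8 s = 7.40 years.

7.4 years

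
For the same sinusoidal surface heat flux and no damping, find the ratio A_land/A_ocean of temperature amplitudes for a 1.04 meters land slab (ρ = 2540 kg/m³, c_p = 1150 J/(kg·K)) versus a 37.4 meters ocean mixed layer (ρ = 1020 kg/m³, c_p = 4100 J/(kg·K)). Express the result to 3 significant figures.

C_ocean = 1020 × 4100 × 37.4 = 1.56×10^8 J/(m²·K).
C_land = 2540 × 1150 × 1.04 = 3.04×10^6 J/(m²·K).
Undamped amplitude ∝ 1/C, so A_land/A_ocean = C_ocean/C_land = 51.5.

51.5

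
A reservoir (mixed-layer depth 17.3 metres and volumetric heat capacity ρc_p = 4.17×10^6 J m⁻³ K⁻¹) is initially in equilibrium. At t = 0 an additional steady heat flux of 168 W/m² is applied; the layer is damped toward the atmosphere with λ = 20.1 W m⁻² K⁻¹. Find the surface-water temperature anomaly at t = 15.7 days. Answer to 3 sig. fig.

Areal heat capacity C = ρc_p × D = 4.17×10^6 × 17.3 = 7.21×10^7 J/(m^2 K).
τ = C / λ = 7.21×10^7 / 20.1 = 3.59×10^6 s.
Equilibrium anomaly ΔT_eq = F / λ = 168 / 20.1 = 8.36 K.
t = 15.7 days = 1.36×10^6 s, so t/τ = 0.378.
ΔT(t) = ΔT_eq (1 − e^(−t/τ)) = 8.36 × (1 − e^−0.378) = 2.63 K.

2.63 K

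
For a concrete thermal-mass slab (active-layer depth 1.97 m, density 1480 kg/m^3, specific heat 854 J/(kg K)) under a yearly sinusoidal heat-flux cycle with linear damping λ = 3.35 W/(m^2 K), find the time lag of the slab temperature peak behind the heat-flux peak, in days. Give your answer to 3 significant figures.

Areal heat capacity C = ρ c_p D = 1480 × 854 × 1.97 = 2.49×10^6 J/(m²·K).
ω = 2π / 3.15×10^7 s = 1.99×10^-7 s⁻¹.
Phase lag φ = arctan(Cω/λ) = arctan(0.496/3.35) = 0.147 rad.
Time lag = φ / ω = 0.147 / 1.99×10^-7 = 7.38×10^5 s = 8.54 days.

8.54 days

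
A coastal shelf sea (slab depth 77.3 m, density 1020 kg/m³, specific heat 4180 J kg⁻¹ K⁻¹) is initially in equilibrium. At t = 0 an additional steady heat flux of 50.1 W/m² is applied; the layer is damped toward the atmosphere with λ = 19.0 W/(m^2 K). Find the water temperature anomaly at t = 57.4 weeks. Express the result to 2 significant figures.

2.3 K

Areal heat capacity C = ρ c_p D = 1020 × 4180 × 77.3 = 3.30×10^8 J/(m^2 K).
τ = C / λ = 3.30×10^8 / 19.0 = 1.73×10^7 s.
Equilibrium anomaly ΔT_eq = F / λ = 50.1 / 19.0 = 2.64 K.
t = 57.4 weeks = 3.47×10^7 s, so t/τ = 2.00.
ΔT(t) = ΔT_eq (1 − e^(−t/τ)) = 2.64 × (1 − e^−2.00) = 2.28 K.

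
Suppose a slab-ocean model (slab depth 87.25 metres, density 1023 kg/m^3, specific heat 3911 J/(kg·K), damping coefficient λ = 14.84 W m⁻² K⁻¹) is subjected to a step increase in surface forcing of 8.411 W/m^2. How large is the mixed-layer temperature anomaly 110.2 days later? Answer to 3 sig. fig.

0.189 K

Areal heat capacity C = ρ c_p D = 1023 × 3911 × 87.25 = 3.49×10^8 J m⁻² K⁻¹.
τ = C / λ = 3.49×10^8 / 14.84 = 2.35×10^7 s.
Equilibrium anomaly ΔT_eq = F / λ = 8.411 / 14.84 = 0.567 K.
t = 110.2 days = 9.52×10^6 s, so t/τ = 0.405.
ΔT(t) = ΔT_eq (1 − e^(−t/τ)) = 0.567 × (1 − e^−0.405) = 0.189 K.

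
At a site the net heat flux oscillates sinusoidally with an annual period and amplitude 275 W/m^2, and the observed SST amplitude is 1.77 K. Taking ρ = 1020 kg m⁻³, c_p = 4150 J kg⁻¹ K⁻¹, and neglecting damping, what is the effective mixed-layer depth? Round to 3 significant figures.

184 m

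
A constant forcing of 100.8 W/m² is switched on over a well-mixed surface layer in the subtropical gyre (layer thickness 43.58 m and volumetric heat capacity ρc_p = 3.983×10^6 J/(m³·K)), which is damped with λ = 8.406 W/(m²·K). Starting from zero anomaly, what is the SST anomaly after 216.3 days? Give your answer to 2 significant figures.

7.1 K

Areal heat capacity C = ρc_p × D = 3.983×10^6 × 43.58 = 1.74×10^8 J m⁻² K⁻¹.
τ = C / λ = 1.74×10^8 / 8.406 = 2.06×10^7 s.
Equilibrium anomaly ΔT_eq = F / λ = 100.8 / 8.406 = 12.0 K.
t = 216.3 days = 1.87×10^7 s, so t/τ = 0.905.
ΔT(t) = ΔT_eq (1 − e^(−t/τ)) = 12.0 × (1 − e^−0.905) = 7.14 K.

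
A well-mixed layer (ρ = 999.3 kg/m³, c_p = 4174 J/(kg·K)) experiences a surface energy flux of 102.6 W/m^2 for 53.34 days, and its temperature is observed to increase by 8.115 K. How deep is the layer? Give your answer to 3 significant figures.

Heat input Q = F Δt = 102.6 × 4.61×10^6 s = 4.73×10^8 J/m².
Required areal heat capacity C = Q / ΔT = 5.83×10^7 J/(m²·K).
Depth D = C / (ρ c_p) = 5.83×10^7 / (999.3 × 4174) = 14.0 m.

14.0 m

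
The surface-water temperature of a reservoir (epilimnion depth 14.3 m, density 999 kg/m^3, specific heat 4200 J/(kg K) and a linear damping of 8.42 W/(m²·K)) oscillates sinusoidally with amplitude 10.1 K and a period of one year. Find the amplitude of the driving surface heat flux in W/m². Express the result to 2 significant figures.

150

Areal heat capacity C = ρ c_p D = 999 × 4200 × 14.3 = 6.00×10^7 J m⁻² K⁻¹.
ω = 2π / 3.15×10^7 s = 1.99×10^-7 s⁻¹.
√((Cω)² + λ²) = √((12.0)² + 8.42²) = 14.6 W/(m²·K).
F₀ = A × √((Cω)²+λ²) = 10.1 × 14.6 = 148 W/m².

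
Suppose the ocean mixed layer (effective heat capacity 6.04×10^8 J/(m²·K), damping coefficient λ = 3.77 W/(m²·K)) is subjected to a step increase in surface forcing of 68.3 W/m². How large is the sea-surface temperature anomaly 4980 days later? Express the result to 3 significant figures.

16.9 K

Areal heat capacity C = 6.04×10^8 J/(m²·K) (given).
τ = C / λ = 6.04×10^8 / 3.77 = 1.60×10^8 s.
Equilibrium anomaly ΔT_eq = F / λ = 68.3 / 3.77 = 18.1 K.
t = 4980 days = 4.30×10^8 s, so t/τ = 2.69.
ΔT(t) = ΔT_eq (1 − e^(−t/τ)) = 18.1 × (1 − e^−2.69) = 16.9 K.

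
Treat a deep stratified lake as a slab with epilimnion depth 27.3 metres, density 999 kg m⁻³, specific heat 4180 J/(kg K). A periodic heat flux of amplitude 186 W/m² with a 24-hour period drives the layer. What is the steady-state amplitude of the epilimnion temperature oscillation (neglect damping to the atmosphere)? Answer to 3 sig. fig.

Areal heat capacity C = ρ c_p D = 999 × 4180 × 27.3 = 1.14×10^8 J/(m²·K).
Angular frequency ω = 2π / T = 2π / 86400 s = 7.27×10^-5 s⁻¹.
Cω = 1.14×10^8 × 7.27×10^-5 = 8290 W/(m²·K).
Amplitude A = F₀ / (Cω) = 186 / 8290 = 0.0224 K.

0.0224 K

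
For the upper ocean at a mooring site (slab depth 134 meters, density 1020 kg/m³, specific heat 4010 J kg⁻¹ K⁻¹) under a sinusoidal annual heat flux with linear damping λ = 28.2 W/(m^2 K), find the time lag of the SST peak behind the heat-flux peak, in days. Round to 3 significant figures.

76.6 days

Areal heat capacity C = ρ c_p D = 1020 × 4010 × 134 = 5.48×10^8 J m⁻² K⁻¹.
ω = 2π / 3.15×10^7 s = 1.99×10^-7 s⁻¹.
Phase lag φ = arctan(Cω/λ) = arctan(109/28.2) = 1.32 rad.
Time lag = φ / ω = 1.32 / 1.99×10^-7 = 6.62×10^6 s = 76.6 days.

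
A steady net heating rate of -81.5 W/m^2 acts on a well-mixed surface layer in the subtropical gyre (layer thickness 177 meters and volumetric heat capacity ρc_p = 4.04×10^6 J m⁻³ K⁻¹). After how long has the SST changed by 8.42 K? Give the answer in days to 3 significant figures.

Areal heat capacity C = ρc_p × D = 4.04×10^6 × 177 = 7.15×10^8 J/(m²·K).
Time required: Δt = C ΔT / F = 7.15×10^8 × -8.42 / -81.5 = 7.39×10^7 s.
In days: 7.39×10^7 s / (86400 s/day) = 855 days.

855 days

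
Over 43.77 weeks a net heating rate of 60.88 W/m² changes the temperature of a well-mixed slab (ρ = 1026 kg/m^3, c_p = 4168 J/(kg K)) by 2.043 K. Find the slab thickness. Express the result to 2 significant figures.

180 m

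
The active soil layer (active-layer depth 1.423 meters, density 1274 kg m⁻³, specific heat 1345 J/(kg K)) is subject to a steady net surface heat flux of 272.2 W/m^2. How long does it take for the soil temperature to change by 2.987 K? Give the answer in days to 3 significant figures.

Areal heat capacity C = ρ c_p D = 1274 × 1345 × 1.423 = 2.44×10^6 J/(m^2 K).
Time required: Δt = C ΔT / F = 2.44×10^6 × 2.987 / 272.2 = 26800 s.
In days: 26800 s / (86400 s/day) = 0.310 days.

0.310 days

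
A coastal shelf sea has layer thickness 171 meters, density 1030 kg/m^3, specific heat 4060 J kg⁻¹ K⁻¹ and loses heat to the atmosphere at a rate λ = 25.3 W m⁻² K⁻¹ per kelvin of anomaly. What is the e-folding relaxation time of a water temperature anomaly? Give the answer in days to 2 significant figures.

Areal heat capacity C = ρ c_p D = 1030 × 4060 × 171 = 7.15×10^8 J m⁻² K⁻¹.
Relaxation time τ = C / λ = 7.15×10^8 / 25.3 = 2.83×10^7 s.
In days: 2.83×10^7 s / (86400 s/day) = 327 days.

330 days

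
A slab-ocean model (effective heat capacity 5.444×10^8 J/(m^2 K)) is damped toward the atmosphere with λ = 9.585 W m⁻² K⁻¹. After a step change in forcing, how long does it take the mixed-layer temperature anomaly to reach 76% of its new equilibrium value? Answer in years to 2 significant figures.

2.6 years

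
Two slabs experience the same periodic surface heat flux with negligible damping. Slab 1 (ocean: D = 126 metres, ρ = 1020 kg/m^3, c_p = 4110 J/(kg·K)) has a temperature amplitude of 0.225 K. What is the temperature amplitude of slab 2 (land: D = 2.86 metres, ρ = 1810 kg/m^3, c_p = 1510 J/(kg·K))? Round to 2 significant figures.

C_ocean = 5.28×10^8 J/(m²·K); C_land = 7.82×10^6 J/(m²·K).
A ∝ 1/C ⇒ A_land = A_ocean × C_ocean/C_land = 0.225 × 67.6 = 15.2 K.

15 K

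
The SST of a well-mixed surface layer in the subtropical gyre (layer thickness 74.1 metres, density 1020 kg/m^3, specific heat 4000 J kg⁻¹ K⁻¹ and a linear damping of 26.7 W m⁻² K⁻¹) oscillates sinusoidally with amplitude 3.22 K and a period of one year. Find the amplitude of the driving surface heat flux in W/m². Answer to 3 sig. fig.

212

Areal heat capacity C = ρ c_p D = 1020 × 4000 × 74.1 = 3.02×10^8 J m⁻² K⁻¹.
ω = 2π / 3.15×10^7 s = 1.99×10^-7 s⁻¹.
√((Cω)² + λ²) = √((60.2)² + 26.7²) = 65.9 W/(m²·K).
F₀ = A × √((Cω)²+λ²) = 3.22 × 65.9 = 212 W/m².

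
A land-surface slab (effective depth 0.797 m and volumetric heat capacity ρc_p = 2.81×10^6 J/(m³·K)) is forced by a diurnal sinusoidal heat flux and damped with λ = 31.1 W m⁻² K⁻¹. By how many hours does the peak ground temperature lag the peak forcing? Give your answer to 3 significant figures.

Areal heat capacity C = ρc_p × D = 2.81×10^6 × 0.797 = 2.24×10^6 J/(m²·K).
ω = 2π / 86400 s = 7.27×10^-5 s⁻¹.
Phase lag φ = arctan(Cω/λ) = arctan(163/31.1) = 1.38 rad.
Time lag = φ / ω = 1.38 / 7.27×10^-5 = 19000 s = 5.28 hours.

5.28 hours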